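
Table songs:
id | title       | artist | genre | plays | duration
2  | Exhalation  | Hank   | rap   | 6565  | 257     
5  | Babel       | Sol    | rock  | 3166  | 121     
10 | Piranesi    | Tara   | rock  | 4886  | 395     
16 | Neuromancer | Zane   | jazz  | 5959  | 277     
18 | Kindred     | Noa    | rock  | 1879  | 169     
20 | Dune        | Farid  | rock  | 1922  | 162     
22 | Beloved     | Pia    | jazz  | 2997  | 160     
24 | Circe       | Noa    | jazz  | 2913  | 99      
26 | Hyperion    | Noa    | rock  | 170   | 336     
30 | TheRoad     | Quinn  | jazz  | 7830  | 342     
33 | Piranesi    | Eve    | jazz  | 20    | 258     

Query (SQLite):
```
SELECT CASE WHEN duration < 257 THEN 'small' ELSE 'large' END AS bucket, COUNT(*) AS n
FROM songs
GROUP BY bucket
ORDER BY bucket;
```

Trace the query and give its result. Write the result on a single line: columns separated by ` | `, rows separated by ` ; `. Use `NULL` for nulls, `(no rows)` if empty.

large | 6 ; small | 5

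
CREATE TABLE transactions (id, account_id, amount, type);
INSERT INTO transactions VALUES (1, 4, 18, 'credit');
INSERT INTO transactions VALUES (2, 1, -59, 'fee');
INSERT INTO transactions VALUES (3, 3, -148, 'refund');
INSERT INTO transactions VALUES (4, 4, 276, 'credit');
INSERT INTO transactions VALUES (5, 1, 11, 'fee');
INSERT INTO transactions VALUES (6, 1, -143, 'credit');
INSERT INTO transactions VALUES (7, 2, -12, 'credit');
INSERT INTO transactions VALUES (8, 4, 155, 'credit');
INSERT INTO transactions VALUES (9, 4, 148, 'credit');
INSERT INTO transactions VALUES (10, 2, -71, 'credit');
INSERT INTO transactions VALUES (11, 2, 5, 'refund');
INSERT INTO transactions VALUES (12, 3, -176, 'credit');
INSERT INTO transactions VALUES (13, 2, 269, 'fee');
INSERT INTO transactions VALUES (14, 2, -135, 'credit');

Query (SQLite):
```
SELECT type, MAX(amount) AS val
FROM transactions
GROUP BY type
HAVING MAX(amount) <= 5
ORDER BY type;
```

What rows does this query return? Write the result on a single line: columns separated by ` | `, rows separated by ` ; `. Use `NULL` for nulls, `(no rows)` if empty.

refund | 5

Partition transactions by type; compute MAX(amount) within each group.
HAVING: keep groups where MAX(amount) <= 5.
  credit: ids {1, 4, 6, 7, 8, 9, 10, 12, 14} → MAX(amount)=276
  fee: ids {2, 5, 13} → MAX(amount)=269
  refund: ids {3, 11} → MAX(amount)=5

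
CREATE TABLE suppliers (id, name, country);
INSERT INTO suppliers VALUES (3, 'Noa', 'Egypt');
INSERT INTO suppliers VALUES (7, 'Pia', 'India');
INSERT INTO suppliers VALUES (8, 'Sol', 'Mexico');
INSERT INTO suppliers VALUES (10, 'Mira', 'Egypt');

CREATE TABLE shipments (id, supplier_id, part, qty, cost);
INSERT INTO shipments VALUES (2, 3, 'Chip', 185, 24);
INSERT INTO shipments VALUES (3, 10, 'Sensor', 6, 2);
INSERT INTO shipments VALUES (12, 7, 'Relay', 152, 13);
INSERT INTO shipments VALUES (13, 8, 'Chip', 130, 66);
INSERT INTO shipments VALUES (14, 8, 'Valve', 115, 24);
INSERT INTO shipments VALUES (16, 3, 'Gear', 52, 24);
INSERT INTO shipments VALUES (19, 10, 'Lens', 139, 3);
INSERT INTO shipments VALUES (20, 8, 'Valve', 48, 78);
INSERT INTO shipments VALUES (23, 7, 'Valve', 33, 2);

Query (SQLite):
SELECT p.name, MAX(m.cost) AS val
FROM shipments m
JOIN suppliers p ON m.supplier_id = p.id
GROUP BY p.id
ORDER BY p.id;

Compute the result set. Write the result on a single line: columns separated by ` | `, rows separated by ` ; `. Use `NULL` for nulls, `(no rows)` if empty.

Noa | 24 ; Pia | 13 ; Sol | 78 ; Mira | 3

Join each shipments row to its suppliers via supplier_id.
Group joined rows by suppliers.id; compute MAX(m.cost) per group.
  3: ids {2, 16} → MAX(m.cost)=24
  7: ids {12, 23} → MAX(m.cost)=13
  8: ids {13, 14, 20} → MAX(m.cost)=78
  10: ids {3, 19} → MAX(m.cost)=3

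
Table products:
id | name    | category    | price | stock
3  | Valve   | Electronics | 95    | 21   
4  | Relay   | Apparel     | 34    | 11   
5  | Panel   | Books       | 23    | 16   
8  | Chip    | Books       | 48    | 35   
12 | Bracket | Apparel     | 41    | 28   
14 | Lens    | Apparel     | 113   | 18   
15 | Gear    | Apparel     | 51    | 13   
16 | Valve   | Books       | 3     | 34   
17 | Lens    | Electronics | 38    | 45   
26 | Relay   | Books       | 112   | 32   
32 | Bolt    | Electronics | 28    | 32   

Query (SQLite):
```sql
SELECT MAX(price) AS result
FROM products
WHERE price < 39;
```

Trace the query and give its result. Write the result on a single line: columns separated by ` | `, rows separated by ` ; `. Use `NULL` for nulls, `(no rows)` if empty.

38

Rows where price < 39 → price values: [34, 23, 3, 38, 28].
MAX of non-NULL values = 38.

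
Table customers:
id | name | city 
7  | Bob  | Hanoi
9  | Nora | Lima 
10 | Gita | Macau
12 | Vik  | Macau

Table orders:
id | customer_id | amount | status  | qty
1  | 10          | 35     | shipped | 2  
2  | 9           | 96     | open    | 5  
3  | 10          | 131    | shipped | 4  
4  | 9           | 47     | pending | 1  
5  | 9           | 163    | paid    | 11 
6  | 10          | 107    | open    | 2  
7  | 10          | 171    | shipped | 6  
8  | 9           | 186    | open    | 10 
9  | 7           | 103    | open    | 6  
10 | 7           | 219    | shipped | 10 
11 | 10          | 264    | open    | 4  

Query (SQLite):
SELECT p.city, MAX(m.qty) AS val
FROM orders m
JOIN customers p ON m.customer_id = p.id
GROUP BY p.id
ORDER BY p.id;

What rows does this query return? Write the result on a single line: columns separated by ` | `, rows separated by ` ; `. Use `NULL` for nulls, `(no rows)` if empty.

Join each orders row to its customers via customer_id.
Group joined rows by customers.id; compute MAX(m.qty) per group.
  7: ids {9, 10} → MAX(m.qty)=10
  9: ids {2, 4, 5, 8} → MAX(m.qty)=11
  10: ids {1, 3, 6, 7, 11} → MAX(m.qty)=6

Hanoi | 10 ; Lima | 11 ; Macau | 6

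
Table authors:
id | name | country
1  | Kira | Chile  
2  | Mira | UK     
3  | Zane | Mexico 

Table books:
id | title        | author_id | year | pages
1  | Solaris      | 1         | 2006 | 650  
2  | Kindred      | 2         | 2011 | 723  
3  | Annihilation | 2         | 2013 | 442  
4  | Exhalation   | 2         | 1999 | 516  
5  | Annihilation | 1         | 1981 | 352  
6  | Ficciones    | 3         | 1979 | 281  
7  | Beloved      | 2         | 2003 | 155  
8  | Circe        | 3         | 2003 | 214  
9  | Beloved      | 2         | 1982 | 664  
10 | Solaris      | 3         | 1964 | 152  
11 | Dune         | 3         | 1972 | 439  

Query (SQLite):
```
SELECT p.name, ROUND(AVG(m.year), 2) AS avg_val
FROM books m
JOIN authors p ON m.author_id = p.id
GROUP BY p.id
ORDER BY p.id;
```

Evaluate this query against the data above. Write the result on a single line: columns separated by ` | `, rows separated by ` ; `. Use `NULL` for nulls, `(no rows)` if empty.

Kira | 1993.5 ; Mira | 2001.6 ; Zane | 1979.5

Join each books row to its authors via author_id.
Group joined rows by authors.id; compute ROUND(AVG(m.year), 2) per group.
  1: ids {1, 5} → ROUND(AVG(m.year), 2)=1993.5
  2: ids {2, 3, 4, 7, 9} → ROUND(AVG(m.year), 2)=2001.6
  3: ids {6, 8, 10, 11} → ROUND(AVG(m.year), 2)=1979.5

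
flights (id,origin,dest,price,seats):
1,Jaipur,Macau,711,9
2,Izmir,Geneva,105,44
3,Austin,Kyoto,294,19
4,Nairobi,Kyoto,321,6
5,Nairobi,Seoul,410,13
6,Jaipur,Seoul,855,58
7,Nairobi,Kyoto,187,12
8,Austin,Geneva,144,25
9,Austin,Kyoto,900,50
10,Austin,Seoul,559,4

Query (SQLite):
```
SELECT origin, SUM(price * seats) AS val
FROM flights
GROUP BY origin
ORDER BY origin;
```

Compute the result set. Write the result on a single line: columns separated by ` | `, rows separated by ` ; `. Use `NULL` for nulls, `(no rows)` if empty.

Austin | 56422 ; Izmir | 4620 ; Jaipur | 55989 ; Nairobi | 9500

For each row compute price * seats.
Group by origin; take SUM of the expression per group.
  Austin: ids {3, 8, 9, 10} → SUM(price * seats)=56422
  Izmir: ids {2} → SUM(price * seats)=4620
  Jaipur: ids {1, 6} → SUM(price * seats)=55989
  Nairobi: ids {4, 5, 7} → SUM(price * seats)=9500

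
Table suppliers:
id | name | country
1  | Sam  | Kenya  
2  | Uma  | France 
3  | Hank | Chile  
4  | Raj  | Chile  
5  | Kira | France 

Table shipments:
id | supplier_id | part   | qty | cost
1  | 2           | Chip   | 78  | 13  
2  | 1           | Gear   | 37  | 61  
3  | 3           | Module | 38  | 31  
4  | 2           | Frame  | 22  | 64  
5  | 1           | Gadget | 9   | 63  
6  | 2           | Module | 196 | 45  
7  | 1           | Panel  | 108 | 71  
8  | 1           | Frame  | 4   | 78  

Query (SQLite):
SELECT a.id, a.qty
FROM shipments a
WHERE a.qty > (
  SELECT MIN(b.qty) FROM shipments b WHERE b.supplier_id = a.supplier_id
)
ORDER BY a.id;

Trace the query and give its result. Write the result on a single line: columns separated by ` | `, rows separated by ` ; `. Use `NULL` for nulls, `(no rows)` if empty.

For each shipments row a, compute MIN(qty) over rows sharing a.supplier_id.
Keep row a if a.qty > that per-group MIN.
  supplier_id=1: MIN(qty) = 4
  supplier_id=2: MIN(qty) = 22
  supplier_id=3: MIN(qty) = 38

1 | 78 ; 2 | 37 ; 5 | 9 ; 6 | 196 ; 7 | 108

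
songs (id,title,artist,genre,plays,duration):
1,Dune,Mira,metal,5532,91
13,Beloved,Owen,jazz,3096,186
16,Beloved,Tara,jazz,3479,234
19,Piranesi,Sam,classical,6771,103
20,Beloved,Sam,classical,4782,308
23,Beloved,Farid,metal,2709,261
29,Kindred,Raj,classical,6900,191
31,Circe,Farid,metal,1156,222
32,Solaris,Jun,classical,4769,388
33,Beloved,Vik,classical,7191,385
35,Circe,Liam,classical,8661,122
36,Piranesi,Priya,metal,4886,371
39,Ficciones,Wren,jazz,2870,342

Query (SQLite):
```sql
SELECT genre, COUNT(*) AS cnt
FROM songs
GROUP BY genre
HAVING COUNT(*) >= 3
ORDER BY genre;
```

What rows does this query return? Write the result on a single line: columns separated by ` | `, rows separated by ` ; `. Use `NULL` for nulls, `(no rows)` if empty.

classical | 6 ; jazz | 3 ; metal | 4

Partition songs by genre; compute COUNT(*) within each group.
HAVING: keep groups with count ≥ 3.
  classical: ids {19, 20, 29, 32, 33, 35} → COUNT(*)=6
  jazz: ids {13, 16, 39} → COUNT(*)=3
  metal: ids {1, 23, 31, 36} → COUNT(*)=4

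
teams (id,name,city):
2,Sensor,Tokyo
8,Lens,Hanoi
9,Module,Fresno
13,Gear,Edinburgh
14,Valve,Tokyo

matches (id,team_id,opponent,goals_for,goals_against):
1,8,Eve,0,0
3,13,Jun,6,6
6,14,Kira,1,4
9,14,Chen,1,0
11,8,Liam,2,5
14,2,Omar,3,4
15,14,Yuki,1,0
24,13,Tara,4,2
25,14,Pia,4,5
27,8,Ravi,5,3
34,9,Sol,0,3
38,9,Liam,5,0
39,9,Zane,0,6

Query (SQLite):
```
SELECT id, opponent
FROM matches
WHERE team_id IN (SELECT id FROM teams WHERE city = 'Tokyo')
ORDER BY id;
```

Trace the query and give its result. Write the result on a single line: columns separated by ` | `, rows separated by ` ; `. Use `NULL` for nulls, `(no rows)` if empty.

6 | Kira ; 9 | Chen ; 14 | Omar ; 15 | Yuki ; 25 | Pia

Inner query: teams.id where city = 'Tokyo'.
Outer: keep matches rows whose team_id is in that set.
Inner query → {2, 14}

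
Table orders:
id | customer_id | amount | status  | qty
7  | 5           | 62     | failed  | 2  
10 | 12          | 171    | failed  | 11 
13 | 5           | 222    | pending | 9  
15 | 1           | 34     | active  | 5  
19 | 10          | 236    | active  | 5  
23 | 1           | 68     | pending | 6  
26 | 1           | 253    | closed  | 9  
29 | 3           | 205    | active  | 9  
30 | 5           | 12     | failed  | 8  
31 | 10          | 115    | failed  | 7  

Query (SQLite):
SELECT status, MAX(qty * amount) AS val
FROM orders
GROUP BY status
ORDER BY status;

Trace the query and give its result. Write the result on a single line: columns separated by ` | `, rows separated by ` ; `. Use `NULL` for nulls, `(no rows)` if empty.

For each row compute qty * amount.
Group by status; take MAX of the expression per group.
  active: ids {15, 19, 29} → MAX(qty * amount)=1845
  closed: ids {26} → MAX(qty * amount)=2277
  failed: ids {7, 10, 30, 31} → MAX(qty * amount)=1881
  pending: ids {13, 23} → MAX(qty * amount)=1998

active | 1845 ; closed | 2277 ; failed | 1881 ; pending | 1998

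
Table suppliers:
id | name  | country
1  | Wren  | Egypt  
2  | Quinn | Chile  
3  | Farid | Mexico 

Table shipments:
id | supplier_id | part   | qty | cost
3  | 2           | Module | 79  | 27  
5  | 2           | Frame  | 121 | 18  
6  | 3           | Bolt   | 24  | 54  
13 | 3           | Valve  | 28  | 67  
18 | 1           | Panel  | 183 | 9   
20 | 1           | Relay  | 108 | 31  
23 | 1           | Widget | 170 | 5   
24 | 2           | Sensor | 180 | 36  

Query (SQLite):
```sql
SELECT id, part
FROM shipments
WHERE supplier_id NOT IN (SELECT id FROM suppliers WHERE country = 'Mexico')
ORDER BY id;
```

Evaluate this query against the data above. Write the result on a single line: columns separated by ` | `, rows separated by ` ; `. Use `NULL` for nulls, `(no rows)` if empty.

3 | Module ; 5 | Frame ; 18 | Panel ; 20 | Relay ; 23 | Widget ; 24 | Sensor

Inner query: suppliers.id where country = 'Mexico'.
Outer: keep shipments rows whose supplier_id is not in that set.
Inner query → {3}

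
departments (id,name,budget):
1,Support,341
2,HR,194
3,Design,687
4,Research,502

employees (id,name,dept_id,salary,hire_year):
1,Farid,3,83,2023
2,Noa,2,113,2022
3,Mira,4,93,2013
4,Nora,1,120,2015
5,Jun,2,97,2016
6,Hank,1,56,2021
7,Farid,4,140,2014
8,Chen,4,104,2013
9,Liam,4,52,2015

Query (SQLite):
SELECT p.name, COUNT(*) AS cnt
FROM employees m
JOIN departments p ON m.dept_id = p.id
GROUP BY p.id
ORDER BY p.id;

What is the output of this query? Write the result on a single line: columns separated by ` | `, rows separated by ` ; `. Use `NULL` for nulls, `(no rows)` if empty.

Join each employees row to its departments via dept_id.
Group joined rows by departments.id; compute COUNT(*) per group.
  1: ids {4, 6} → COUNT(*)=2
  2: ids {2, 5} → COUNT(*)=2
  3: ids {1} → COUNT(*)=1
  4: ids {3, 7, 8, 9} → COUNT(*)=4

Support | 2 ; HR | 2 ; Design | 1 ; Research | 4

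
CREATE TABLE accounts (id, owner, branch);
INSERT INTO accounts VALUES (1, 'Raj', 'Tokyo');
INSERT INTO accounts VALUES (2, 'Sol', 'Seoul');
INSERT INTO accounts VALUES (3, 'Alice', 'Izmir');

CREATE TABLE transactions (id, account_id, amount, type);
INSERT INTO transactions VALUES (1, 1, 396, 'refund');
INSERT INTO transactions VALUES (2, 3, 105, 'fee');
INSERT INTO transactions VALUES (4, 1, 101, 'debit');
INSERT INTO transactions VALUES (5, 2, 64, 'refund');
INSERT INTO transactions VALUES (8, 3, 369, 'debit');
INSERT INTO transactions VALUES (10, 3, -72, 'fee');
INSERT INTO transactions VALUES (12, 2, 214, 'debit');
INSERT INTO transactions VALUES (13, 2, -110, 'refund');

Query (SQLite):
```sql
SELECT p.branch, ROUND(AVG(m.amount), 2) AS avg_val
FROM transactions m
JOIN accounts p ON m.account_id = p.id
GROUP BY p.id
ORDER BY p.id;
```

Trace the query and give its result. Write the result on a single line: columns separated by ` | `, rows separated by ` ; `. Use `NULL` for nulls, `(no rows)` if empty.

Join each transactions row to its accounts via account_id.
Group joined rows by accounts.id; compute ROUND(AVG(m.amount), 2) per group.
  1: ids {1, 4} → ROUND(AVG(m.amount), 2)=248.5
  2: ids {5, 12, 13} → ROUND(AVG(m.amount), 2)=56
  3: ids {2, 8, 10} → ROUND(AVG(m.amount), 2)=134

Tokyo | 248.5 ; Seoul | 56 ; Izmir | 134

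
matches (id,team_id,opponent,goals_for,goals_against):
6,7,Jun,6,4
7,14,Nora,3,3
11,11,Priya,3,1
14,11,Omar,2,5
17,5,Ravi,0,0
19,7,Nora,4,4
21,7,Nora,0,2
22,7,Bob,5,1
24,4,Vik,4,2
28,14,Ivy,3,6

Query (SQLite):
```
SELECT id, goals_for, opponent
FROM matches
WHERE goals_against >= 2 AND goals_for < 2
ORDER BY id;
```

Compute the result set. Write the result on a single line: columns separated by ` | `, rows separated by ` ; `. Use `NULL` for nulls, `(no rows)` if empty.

21 | 0 | Nora

goals_against >= 2: ids {6, 7, 14, 19, 21, 24, 28}
goals_for < 2: ids {17, 21}
Combine with AND.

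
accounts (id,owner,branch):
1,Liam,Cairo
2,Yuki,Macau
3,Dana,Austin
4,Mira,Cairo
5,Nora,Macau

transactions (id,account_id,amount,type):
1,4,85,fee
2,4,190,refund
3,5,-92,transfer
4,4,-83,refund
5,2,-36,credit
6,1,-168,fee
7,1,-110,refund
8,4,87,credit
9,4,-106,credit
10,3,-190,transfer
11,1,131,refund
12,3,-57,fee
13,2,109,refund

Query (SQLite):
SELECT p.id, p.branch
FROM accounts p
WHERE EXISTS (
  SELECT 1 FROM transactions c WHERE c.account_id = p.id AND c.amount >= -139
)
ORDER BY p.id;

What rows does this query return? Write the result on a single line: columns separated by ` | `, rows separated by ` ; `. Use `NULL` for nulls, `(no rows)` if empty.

1 | Cairo ; 2 | Macau ; 3 | Austin ; 4 | Cairo ; 5 | Macau

For each accounts row, check whether any transactions with matching account_id has amount >= -139.
Keep rows where that is true.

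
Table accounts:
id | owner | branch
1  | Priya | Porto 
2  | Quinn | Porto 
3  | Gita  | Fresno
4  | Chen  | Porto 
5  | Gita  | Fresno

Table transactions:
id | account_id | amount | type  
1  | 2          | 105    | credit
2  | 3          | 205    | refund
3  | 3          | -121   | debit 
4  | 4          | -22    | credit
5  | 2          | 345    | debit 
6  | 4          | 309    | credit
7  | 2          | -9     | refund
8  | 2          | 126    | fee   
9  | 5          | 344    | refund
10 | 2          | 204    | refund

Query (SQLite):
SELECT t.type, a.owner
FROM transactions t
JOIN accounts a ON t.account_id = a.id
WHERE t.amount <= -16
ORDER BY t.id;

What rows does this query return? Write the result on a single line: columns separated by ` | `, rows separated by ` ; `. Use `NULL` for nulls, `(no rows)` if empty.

Each transactions row matches the accounts row where account_id = accounts.id.
Then keep rows with t.amount <= -16.

debit | Gita ; credit | Chen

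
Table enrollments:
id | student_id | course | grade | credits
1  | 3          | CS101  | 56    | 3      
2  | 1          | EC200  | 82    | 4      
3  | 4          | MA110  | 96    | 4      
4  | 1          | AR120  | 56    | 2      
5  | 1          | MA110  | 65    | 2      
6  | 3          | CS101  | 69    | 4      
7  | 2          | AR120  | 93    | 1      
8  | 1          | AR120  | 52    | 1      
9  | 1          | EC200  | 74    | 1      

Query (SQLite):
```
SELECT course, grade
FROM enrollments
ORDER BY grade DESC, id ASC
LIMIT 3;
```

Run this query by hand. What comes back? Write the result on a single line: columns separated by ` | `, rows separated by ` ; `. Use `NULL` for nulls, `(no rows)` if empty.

Sort by grade desc, tiebreak id asc: (96, id=3), (93, id=7), (82, id=2), (74, id=9), (69, id=6), (65, id=5) …. Take first 3.

MA110 | 96 ; AR120 | 93 ; EC200 | 82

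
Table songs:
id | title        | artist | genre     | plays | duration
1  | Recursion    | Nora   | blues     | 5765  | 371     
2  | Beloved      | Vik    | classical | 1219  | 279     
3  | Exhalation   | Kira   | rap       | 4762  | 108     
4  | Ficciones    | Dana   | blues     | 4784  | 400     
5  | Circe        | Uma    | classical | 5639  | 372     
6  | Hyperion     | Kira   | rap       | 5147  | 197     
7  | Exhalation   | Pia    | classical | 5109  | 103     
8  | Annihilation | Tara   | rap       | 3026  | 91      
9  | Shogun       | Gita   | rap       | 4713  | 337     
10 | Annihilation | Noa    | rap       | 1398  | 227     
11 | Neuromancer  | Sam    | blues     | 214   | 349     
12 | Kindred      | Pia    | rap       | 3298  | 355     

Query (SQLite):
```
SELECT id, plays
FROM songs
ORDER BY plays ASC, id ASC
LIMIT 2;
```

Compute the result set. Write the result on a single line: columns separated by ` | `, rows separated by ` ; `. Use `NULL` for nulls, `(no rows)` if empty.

Sort by plays asc, tiebreak id asc: (214, id=11), (1219, id=2), (1398, id=10), (3026, id=8), (3298, id=12) …. Take first 2.

11 | 214 ; 2 | 1219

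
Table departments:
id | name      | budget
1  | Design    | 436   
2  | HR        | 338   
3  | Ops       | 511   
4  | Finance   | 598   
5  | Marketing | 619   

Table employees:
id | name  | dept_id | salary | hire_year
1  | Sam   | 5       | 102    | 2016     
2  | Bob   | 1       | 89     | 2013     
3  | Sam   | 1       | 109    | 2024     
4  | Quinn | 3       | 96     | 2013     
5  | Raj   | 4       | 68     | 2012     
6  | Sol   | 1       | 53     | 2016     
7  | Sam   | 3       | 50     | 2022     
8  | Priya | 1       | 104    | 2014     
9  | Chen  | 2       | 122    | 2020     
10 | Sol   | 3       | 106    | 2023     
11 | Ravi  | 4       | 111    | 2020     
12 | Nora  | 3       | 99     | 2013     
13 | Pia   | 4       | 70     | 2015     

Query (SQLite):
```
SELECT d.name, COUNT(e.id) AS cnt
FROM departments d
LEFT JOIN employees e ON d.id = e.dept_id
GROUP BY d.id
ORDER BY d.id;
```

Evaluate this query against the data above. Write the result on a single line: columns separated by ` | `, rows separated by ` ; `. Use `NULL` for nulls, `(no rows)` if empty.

LEFT JOIN keeps every departments row; unmatched ones get NULL for employees columns.
Group by departments.id and compute COUNT(e.id). COUNT(col) of an all-NULL group is 0.
  1: ids {2, 3, 6, 8} → COUNT(e.id)=4
  2: ids {9} → COUNT(e.id)=1
  3: ids {4, 7, 10, 12} → COUNT(e.id)=4
  4: ids {5, 11, 13} → COUNT(e.id)=3
  5: ids {1} → COUNT(e.id)=1

Design | 4 ; HR | 1 ; Ops | 4 ; Finance | 3 ; Marketing | 1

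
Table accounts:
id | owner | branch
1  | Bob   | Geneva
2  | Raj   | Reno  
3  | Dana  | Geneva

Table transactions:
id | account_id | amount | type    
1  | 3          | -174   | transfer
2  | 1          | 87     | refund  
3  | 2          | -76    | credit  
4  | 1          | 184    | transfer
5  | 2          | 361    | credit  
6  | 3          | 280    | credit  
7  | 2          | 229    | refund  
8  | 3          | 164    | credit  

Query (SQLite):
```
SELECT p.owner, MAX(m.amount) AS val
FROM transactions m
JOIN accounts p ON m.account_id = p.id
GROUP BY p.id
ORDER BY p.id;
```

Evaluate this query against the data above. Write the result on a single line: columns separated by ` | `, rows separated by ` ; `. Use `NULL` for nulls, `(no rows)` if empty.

Bob | 184 ; Raj | 361 ; Dana | 280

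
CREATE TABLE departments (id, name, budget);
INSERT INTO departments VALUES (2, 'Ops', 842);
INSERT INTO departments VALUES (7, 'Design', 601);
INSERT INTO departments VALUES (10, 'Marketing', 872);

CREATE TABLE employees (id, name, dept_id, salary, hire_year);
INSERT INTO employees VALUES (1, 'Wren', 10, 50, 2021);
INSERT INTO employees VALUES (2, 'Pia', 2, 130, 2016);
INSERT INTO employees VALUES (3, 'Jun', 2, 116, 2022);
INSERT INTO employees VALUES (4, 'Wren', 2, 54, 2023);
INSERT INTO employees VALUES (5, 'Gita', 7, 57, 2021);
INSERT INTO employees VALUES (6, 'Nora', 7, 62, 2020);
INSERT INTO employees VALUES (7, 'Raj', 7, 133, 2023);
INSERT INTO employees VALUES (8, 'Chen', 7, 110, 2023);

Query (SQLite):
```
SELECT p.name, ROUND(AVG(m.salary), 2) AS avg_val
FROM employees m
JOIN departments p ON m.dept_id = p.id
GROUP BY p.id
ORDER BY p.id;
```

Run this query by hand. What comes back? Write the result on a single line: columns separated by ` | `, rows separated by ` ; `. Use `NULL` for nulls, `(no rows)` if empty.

Ops | 100 ; Design | 90.5 ; Marketing | 50

Join each employees row to its departments via dept_id.
Group joined rows by departments.id; compute ROUND(AVG(m.salary), 2) per group.
  2: ids {2, 3, 4} → ROUND(AVG(m.salary), 2)=100
  7: ids {5, 6, 7, 8} → ROUND(AVG(m.salary), 2)=90.5
  10: ids {1} → ROUND(AVG(m.salary), 2)=50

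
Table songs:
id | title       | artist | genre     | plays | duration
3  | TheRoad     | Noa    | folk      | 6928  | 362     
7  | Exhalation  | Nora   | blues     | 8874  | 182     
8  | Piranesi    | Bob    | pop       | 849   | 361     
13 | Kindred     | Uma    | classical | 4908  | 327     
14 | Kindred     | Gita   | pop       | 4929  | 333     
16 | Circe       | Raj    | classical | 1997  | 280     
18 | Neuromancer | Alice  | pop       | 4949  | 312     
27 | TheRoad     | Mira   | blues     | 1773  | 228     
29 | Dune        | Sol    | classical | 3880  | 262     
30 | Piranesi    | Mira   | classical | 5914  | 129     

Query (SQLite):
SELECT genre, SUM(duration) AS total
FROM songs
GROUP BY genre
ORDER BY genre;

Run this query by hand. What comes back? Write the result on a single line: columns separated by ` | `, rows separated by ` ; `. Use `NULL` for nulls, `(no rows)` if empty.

Partition songs by genre; compute SUM(duration) within each group.
  blues: ids {7, 27} → SUM(duration)=410
  classical: ids {13, 16, 29, 30} → SUM(duration)=998
  folk: ids {3} → SUM(duration)=362
  pop: ids {8, 14, 18} → SUM(duration)=1006

blues | 410 ; classical | 998 ; folk | 362 ; pop | 1006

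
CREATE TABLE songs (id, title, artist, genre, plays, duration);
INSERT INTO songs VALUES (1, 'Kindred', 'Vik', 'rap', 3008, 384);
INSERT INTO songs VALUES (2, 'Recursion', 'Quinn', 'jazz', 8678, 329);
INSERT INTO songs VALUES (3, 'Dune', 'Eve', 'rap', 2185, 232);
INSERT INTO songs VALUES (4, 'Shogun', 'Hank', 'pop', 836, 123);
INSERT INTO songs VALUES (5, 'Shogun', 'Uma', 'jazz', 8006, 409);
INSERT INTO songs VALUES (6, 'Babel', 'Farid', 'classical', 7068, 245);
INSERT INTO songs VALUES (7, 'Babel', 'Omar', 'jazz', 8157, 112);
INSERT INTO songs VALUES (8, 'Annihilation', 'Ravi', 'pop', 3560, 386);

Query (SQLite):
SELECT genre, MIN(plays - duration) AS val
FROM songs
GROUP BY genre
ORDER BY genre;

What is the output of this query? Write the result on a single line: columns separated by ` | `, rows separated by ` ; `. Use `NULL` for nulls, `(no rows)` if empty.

classical | 6823 ; jazz | 7597 ; pop | 713 ; rap | 1953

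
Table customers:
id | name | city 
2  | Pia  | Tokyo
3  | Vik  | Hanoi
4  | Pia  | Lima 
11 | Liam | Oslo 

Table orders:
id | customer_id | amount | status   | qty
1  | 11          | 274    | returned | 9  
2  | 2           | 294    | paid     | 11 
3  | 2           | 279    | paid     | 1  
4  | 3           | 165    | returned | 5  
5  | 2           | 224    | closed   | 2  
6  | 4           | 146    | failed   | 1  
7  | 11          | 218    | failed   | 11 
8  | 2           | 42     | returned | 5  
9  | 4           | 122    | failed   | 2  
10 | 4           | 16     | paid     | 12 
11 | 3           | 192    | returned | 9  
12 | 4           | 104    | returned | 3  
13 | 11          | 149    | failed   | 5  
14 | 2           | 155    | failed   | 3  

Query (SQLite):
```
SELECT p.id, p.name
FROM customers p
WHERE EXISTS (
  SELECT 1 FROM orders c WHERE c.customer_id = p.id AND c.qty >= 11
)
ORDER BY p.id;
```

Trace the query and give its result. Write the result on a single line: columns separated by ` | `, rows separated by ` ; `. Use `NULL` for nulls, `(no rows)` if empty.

2 | Pia ; 4 | Pia ; 11 | Liam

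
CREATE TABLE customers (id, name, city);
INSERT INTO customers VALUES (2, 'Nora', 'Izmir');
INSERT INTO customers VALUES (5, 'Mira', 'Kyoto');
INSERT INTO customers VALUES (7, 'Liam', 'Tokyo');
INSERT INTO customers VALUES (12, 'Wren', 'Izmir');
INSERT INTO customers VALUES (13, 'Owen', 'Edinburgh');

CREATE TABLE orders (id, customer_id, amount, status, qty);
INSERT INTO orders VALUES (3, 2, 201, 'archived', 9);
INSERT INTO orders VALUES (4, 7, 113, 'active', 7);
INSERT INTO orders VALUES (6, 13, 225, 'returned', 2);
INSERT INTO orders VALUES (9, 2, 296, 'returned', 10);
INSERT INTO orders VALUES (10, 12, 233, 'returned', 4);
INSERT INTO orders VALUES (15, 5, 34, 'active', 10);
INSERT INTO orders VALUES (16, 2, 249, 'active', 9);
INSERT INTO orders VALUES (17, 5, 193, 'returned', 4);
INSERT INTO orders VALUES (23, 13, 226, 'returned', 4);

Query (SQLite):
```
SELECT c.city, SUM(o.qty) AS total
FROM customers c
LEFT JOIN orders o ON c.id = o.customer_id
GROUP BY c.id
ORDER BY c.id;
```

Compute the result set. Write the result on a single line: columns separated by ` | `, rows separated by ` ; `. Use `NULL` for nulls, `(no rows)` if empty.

LEFT JOIN keeps every customers row; unmatched ones get NULL for orders columns.
Group by customers.id and compute SUM(o.qty). SUM over an all-NULL group is NULL.
  2: ids {3, 9, 16} → SUM(o.qty)=28
  5: ids {15, 17} → SUM(o.qty)=14
  7: ids {4} → SUM(o.qty)=7
  12: ids {10} → SUM(o.qty)=4
  13: ids {6, 23} → SUM(o.qty)=6

Izmir | 28 ; Kyoto | 14 ; Tokyo | 7 ; Izmir | 4 ; Edinburgh | 6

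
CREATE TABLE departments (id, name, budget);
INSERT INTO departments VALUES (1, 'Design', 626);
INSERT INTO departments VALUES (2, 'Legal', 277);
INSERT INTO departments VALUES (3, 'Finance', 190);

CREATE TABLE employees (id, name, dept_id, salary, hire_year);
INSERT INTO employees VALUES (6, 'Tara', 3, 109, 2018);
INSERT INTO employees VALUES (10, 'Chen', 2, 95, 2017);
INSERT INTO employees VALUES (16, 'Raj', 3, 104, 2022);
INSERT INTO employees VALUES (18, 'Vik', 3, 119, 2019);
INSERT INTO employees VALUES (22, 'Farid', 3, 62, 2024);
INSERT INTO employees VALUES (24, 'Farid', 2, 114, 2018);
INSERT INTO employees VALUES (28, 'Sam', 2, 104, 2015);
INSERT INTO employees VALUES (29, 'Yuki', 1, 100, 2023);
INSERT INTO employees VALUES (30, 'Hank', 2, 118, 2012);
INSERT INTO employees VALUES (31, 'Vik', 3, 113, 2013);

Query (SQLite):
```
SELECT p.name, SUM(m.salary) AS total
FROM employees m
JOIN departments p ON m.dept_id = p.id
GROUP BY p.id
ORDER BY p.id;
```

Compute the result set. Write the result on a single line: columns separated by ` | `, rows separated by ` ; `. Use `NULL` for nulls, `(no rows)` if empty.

Design | 100 ; Legal | 431 ; Finance | 507

Join each employees row to its departments via dept_id.
Group joined rows by departments.id; compute SUM(m.salary) per group.
  1: ids {29} → SUM(m.salary)=100
  2: ids {10, 24, 28, 30} → SUM(m.salary)=431
  3: ids {6, 16, 18, 22, 31} → SUM(m.salary)=507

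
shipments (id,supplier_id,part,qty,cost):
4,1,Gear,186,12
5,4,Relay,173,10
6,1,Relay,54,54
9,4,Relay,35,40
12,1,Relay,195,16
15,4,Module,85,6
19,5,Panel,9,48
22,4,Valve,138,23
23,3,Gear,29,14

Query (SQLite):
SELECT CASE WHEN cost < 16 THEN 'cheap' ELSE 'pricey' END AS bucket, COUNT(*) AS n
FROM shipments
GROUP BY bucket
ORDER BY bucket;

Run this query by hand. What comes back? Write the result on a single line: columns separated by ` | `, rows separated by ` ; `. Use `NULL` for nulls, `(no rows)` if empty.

cheap | 4 ; pricey | 5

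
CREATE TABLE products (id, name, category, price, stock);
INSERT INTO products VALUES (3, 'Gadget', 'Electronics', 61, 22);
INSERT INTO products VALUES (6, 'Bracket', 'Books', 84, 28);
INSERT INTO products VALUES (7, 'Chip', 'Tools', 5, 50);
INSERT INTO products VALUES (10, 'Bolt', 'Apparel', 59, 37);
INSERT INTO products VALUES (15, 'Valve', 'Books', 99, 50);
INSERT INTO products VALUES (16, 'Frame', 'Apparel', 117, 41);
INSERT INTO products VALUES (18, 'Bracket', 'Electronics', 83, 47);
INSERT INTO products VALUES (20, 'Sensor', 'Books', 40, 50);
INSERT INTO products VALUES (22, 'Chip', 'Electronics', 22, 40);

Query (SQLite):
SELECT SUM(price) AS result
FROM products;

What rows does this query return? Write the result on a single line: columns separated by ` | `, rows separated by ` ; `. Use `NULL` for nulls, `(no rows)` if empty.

All price values: [61, 84, 5, 59, 99, 117, 83, 40, 22].
SUM of non-NULL values = 570.

570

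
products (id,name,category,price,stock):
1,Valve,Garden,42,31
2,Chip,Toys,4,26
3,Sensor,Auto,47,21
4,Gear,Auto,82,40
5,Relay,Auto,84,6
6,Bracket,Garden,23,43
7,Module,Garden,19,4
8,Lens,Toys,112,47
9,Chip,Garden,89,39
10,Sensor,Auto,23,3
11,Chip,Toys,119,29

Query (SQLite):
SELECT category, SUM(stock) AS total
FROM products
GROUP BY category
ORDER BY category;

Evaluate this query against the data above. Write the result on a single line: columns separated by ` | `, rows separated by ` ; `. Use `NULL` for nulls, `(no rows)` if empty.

Auto | 70 ; Garden | 117 ; Toys | 102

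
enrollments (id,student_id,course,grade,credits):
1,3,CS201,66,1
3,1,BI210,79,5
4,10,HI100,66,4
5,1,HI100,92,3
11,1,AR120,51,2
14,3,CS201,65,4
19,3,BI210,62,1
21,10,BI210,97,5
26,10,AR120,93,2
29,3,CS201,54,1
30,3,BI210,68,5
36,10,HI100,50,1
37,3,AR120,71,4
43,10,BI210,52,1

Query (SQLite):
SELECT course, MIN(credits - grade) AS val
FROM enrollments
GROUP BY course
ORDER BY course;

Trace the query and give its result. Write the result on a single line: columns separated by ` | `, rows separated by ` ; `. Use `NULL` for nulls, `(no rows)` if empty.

For each row compute credits - grade.
Group by course; take MIN of the expression per group.
  AR120: ids {11, 26, 37} → MIN(credits - grade)=-91
  BI210: ids {3, 19, 21, 30, 43} → MIN(credits - grade)=-92
  CS201: ids {1, 14, 29} → MIN(credits - grade)=-65
  HI100: ids {4, 5, 36} → MIN(credits - grade)=-89

AR120 | -91 ; BI210 | -92 ; CS201 | -65 ; HI100 | -89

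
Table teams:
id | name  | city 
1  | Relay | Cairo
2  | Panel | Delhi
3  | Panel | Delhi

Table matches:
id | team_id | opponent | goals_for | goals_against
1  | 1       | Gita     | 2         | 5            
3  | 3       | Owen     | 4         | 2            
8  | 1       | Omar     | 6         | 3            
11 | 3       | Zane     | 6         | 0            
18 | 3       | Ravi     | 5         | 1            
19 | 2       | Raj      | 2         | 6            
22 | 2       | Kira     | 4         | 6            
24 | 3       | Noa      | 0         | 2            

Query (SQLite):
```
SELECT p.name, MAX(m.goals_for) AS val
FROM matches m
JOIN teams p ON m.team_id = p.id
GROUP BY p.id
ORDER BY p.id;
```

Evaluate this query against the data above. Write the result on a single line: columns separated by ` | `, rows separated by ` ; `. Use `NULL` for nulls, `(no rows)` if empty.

Join each matches row to its teams via team_id.
Group joined rows by teams.id; compute MAX(m.goals_for) per group.
  1: ids {1, 8} → MAX(m.goals_for)=6
  2: ids {19, 22} → MAX(m.goals_for)=4
  3: ids {3, 11, 18, 24} → MAX(m.goals_for)=6

Relay | 6 ; Panel | 4 ; Panel | 6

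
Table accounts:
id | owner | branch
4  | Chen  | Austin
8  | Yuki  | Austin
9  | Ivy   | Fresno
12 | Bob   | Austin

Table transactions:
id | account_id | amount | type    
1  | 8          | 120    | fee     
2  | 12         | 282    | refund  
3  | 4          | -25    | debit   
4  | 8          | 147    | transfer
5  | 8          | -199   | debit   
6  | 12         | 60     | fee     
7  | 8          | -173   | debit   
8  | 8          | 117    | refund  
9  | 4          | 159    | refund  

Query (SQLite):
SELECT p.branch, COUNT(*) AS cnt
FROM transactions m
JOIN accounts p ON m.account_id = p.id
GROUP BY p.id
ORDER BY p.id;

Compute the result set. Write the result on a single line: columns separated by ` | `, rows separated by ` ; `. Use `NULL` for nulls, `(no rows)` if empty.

Join each transactions row to its accounts via account_id.
Group joined rows by accounts.id; compute COUNT(*) per group.
  4: ids {3, 9} → COUNT(*)=2
  8: ids {1, 4, 5, 7, 8} → COUNT(*)=5
  12: ids {2, 6} → COUNT(*)=2

Austin | 2 ; Austin | 5 ; Austin | 2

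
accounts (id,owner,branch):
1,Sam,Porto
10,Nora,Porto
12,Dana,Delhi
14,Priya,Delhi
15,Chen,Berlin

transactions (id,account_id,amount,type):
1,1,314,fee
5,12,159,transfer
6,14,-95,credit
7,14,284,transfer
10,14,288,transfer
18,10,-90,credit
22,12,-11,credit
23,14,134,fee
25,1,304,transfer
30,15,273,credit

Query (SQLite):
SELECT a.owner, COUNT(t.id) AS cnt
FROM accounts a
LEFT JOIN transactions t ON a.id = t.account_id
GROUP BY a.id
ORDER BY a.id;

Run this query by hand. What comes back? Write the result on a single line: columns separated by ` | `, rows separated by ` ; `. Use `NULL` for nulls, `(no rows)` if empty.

Sam | 2 ; Nora | 1 ; Dana | 2 ; Priya | 4 ; Chen | 1

LEFT JOIN keeps every accounts row; unmatched ones get NULL for transactions columns.
Group by accounts.id and compute COUNT(t.id). COUNT(col) of an all-NULL group is 0.
  1: ids {1, 25} → COUNT(t.id)=2
  10: ids {18} → COUNT(t.id)=1
  12: ids {5, 22} → COUNT(t.id)=2
  14: ids {6, 7, 10, 23} → COUNT(t.id)=4
  15: ids {30} → COUNT(t.id)=1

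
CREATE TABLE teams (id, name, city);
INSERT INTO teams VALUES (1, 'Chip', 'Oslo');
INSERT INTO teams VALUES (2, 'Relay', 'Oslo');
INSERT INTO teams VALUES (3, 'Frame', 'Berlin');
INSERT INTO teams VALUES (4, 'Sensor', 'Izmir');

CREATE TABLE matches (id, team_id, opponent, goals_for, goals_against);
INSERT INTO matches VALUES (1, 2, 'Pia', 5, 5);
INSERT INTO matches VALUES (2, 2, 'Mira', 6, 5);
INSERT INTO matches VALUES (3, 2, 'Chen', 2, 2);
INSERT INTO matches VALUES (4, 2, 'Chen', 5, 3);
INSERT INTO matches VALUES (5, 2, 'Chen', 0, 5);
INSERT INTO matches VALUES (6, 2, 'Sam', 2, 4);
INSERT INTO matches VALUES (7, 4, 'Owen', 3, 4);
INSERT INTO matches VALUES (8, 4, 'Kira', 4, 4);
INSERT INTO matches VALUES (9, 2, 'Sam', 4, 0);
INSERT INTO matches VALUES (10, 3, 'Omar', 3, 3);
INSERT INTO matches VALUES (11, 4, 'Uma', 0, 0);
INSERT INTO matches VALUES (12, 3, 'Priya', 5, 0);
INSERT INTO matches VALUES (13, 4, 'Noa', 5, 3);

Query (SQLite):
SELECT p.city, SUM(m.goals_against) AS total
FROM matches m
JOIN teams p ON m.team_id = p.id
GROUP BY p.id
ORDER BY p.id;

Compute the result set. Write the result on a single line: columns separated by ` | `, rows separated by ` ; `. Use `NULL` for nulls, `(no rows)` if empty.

Join each matches row to its teams via team_id.
Group joined rows by teams.id; compute SUM(m.goals_against) per group.
  2: ids {1, 2, 3, 4, 5, 6, 9} → SUM(m.goals_against)=24
  3: ids {10, 12} → SUM(m.goals_against)=3
  4: ids {7, 8, 11, 13} → SUM(m.goals_against)=11

Oslo | 24 ; Berlin | 3 ; Izmir | 11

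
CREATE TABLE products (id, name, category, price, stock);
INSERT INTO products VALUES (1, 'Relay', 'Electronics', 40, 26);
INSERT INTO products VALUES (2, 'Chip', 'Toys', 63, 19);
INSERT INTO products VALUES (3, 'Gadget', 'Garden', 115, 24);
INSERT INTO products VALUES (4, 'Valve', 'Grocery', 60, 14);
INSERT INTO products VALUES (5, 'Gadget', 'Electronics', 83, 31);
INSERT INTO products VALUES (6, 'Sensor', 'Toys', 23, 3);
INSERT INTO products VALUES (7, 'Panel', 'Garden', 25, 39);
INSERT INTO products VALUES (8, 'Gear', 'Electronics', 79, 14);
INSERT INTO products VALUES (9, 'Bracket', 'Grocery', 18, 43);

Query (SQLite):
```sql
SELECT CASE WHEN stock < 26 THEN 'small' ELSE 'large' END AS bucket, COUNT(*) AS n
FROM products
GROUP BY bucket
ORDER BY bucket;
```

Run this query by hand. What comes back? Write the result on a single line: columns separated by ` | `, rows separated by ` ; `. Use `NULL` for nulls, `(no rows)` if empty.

Bucket rows by stock < 26 → 'small' else 'large'; count each bucket.

large | 4 ; small | 5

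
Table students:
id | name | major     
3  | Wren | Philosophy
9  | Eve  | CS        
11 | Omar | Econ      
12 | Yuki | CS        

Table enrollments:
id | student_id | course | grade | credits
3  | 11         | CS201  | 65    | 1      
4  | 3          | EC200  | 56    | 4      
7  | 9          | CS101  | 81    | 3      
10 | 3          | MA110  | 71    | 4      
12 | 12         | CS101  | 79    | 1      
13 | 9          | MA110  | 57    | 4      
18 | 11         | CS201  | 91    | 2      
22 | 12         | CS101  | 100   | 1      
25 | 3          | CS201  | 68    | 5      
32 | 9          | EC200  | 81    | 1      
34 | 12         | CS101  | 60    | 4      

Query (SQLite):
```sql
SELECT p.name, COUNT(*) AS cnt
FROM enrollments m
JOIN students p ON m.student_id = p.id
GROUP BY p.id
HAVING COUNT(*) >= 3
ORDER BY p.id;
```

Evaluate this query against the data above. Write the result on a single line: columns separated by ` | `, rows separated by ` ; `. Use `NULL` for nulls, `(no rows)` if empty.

Wren | 3 ; Eve | 3 ; Yuki | 3

Join each enrollments row to its students via student_id.
Group joined rows by students.id; compute COUNT(*) per group.
HAVING: keep groups with count ≥ 3.
  3: ids {4, 10, 25} → COUNT(*)=3
  9: ids {7, 13, 32} → COUNT(*)=3
  11: ids {3, 18} → COUNT(*)=2
  12: ids {12, 22, 34} → COUNT(*)=3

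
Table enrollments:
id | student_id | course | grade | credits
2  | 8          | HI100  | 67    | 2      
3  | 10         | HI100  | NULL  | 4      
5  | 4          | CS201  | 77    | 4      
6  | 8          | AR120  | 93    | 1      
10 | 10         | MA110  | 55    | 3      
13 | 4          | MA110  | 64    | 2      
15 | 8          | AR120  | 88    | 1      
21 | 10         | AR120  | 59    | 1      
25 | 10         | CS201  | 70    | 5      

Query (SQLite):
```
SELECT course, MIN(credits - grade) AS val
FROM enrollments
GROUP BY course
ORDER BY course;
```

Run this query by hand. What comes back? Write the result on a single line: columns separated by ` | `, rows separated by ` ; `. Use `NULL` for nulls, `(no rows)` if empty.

AR120 | -92 ; CS201 | -73 ; HI100 | -65 ; MA110 | -62

For each row compute credits - grade.
Group by course; take MIN of the expression per group.
  AR120: ids {6, 15, 21} → MIN(credits - grade)=-92
  CS201: ids {5, 25} → MIN(credits - grade)=-73
  HI100: ids {2, 3} → MIN(credits - grade)=-65
  MA110: ids {10, 13} → MIN(credits - grade)=-62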